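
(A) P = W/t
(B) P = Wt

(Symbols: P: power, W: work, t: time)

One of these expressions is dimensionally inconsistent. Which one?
(B)

(A) P = W/t: LHS [L^2 M T^-3], RHS [L^2 M T^-3] ✓
(B) P = Wt: LHS [L^2 M T^-3], RHS [L^2 M T^-1] ✗

Expression (B) P = Wt is dimensionally incorrect.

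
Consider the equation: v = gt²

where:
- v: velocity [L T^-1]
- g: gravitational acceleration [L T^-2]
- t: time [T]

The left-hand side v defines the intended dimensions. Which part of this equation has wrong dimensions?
The right-hand side term gt²

v has dimensions [L T^-1], but gt² has dimensions [L], so the term gt² is dimensionally wrong for v.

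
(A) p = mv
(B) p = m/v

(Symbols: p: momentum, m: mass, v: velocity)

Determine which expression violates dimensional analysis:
(B)

(A) p = mv: LHS [L M T^-1], RHS [L M T^-1] ✓
(B) p = m/v: LHS [L M T^-1], RHS [L^-1 M T] ✗

Expression (B) p = m/v is dimensionally incorrect.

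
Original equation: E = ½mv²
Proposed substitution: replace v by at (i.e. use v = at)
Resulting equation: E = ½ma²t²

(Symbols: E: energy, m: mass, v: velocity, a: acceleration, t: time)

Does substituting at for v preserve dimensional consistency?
Yes

[v] = [L T^-1] and [at] = [L T^-1]. These match, so the substitution replaces a quantity by one of the same dimensions and the result E = ½ma²t² has LHS [L^2 M T^-2] vs RHS [L^2 M T^-2] — still consistent.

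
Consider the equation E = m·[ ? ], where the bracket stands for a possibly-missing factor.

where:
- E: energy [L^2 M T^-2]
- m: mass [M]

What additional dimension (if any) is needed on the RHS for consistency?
[L^2 T^-2] — velocity squared (e.g. v²)

E has dimensions [L^2 M T^-2]; m has dimensions [M].
The bracketed factor must supply [L^2 M T^-2] / [M] = [L^2 T^-2].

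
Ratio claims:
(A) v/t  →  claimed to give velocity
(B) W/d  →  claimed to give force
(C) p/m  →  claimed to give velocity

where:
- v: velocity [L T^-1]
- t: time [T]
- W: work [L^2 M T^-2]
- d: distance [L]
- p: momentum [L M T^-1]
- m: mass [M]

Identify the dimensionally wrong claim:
(A) v/t does not give velocity

(A) v/t: [L T^-2] ≠ velocity [L T^-1] ✗
(B) W/d: [L M T^-2] = force [L M T^-2] ✓
(C) p/m: [L T^-1] = velocity [L T^-1] ✓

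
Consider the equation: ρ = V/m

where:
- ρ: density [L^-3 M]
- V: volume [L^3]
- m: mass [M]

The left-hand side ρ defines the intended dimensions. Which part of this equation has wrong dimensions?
The right-hand side term V/m

ρ has dimensions [L^-3 M], but V/m has dimensions [L^3 M^-1], so the term V/m is dimensionally wrong for ρ.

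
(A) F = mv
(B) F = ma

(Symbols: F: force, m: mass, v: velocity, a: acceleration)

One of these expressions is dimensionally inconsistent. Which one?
(A)

(A) F = mv: LHS [L M T^-2], RHS [L M T^-1] ✗
(B) F = ma: LHS [L M T^-2], RHS [L M T^-2] ✓

Expression (A) F = mv is dimensionally incorrect.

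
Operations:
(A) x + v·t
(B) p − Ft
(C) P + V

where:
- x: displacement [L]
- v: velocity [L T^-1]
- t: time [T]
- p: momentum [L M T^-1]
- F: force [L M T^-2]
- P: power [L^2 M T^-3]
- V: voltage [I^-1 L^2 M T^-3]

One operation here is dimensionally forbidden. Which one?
(C) P + V

(A) x + v·t: x [L] and v·t [L] — same dimensions ✓
(B) p − Ft: p [L M T^-1] and Ft [L M T^-1] — same dimensions ✓
(C) P + V: P [L^2 M T^-3] and V [I^-1 L^2 M T^-3] — different dimensions cannot be added/subtracted ✗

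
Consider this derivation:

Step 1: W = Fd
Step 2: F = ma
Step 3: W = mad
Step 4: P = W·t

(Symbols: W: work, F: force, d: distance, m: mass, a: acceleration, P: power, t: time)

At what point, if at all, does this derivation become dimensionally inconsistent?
Step 4

Step 1: W = Fd → LHS [L^2 M T^-2], RHS [L^2 M T^-2] ✓
Step 2: F = ma → LHS [L M T^-2], RHS [L M T^-2] ✓
Step 3: W = mad → LHS [L^2 M T^-2], RHS [L^2 M T^-2] ✓
Step 4: P = W·t → LHS [L^2 M T^-3], RHS [L^2 M T^-1] ✗

The first dimensional inconsistency appears in step 4: P = W·t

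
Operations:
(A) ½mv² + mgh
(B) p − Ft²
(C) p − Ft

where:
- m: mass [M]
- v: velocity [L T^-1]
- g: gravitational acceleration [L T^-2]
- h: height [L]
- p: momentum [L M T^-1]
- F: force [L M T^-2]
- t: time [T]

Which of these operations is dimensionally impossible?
(B) p − Ft²

(A) ½mv² + mgh: ½mv² [L^2 M T^-2] and mgh [L^2 M T^-2] — same dimensions ✓
(B) p − Ft²: p [L M T^-1] and Ft² [L M] — different dimensions cannot be added/subtracted ✗
(C) p − Ft: p [L M T^-1] and Ft [L M T^-1] — same dimensions ✓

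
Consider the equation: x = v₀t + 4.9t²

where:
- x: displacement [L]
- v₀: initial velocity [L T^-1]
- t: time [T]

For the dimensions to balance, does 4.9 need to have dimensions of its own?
Yes

x has dimensions [L], while t² alone has dimensions [T^2]. For the equation to balance, the factor 4.9 must carry dimensions [L T^-2] — it is a dimensional constant (a numerical value of a physical quantity with its units suppressed), not a pure number.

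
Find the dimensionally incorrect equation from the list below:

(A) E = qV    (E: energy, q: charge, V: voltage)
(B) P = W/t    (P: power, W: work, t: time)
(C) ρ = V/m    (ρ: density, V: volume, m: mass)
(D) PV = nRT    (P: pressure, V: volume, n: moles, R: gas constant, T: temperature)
(C) ρ = V/m

The equation (C) ρ = V/m is dimensionally incorrect.

LHS (ρ): [L^-3 M]
RHS (V/m): [L^3 M^-1] ✗

The dimensions do not match. The other three equations balance.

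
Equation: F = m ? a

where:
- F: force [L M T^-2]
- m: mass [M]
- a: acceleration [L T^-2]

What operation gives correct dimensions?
multiplication (×): F = m × a

F [L M T^-2]; m [M]; a [L T^-2].
m × a → [L M T^-2] ✓
m ÷ a → [L^-1 M T^2] ✗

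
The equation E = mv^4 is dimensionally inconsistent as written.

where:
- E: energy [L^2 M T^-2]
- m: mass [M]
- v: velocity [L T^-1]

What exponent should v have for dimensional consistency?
The exponent of v should be 2: E = mv^2

The LHS E has dimensions [L^2 M T^-2]; v has dimensions [L T^-1].
As written, the RHS mv^4 (exponent 4 on v) has dimensions [L^4 M T^-4], which does not match.
With exponent 2, the RHS mv^2 has dimensions [L^2 M T^-2], matching the LHS.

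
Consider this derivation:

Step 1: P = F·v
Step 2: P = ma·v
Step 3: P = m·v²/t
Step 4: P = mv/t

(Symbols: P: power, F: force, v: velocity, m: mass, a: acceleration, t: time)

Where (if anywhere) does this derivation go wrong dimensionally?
Step 4

Step 1: P = F·v → LHS [L^2 M T^-3], RHS [L^2 M T^-3] ✓
Step 2: P = ma·v → LHS [L^2 M T^-3], RHS [L^2 M T^-3] ✓
Step 3: P = m·v²/t → LHS [L^2 M T^-3], RHS [L^2 M T^-3] ✓
Step 4: P = mv/t → LHS [L^2 M T^-3], RHS [L M T^-2] ✗

The first dimensional inconsistency appears in step 4: P = mv/t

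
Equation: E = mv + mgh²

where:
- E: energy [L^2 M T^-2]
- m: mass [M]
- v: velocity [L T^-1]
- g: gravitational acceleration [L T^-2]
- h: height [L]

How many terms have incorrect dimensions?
2

LHS E: [L^2 M T^-2]
- mv: [L M T^-1] ✗
- mgh²: [L^3 M T^-2] ✗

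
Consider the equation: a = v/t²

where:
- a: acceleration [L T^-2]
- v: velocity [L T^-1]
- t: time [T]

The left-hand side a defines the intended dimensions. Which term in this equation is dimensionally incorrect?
The right-hand side term v/t²

a has dimensions [L T^-2], but v/t² has dimensions [L T^-3], so the term v/t² is dimensionally wrong for a.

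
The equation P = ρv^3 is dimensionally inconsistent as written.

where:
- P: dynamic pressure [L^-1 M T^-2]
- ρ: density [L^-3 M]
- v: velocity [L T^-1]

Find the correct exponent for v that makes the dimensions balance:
The exponent of v should be 2: P = ρv^2

The LHS P has dimensions [L^-1 M T^-2]; v has dimensions [L T^-1].
As written, the RHS ρv^3 (exponent 3 on v) has dimensions [M T^-3], which does not match.
With exponent 2, the RHS ρv^2 has dimensions [L^-1 M T^-2], matching the LHS.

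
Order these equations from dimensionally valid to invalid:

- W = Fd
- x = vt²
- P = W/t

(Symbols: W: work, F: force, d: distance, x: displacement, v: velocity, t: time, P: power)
Dimensionally correct: W = Fd, P = W/t
Dimensionally incorrect: x = vt²
Ordered (correct first, then incorrect): W = Fd, P = W/t, x = vt²

- W = Fd: LHS [L^2 M T^-2], RHS [L^2 M T^-2] → correct ✓
- x = vt²: LHS [L], RHS [L T] → incorrect ✗
- P = W/t: LHS [L^2 M T^-3], RHS [L^2 M T^-3] → correct ✓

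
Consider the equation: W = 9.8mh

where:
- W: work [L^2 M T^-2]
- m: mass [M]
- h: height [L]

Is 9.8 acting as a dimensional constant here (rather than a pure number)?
Yes

W has dimensions [L^2 M T^-2], while mh alone has dimensions [L M]. For the equation to balance, the factor 9.8 must carry dimensions [L T^-2] — it is a dimensional constant (a numerical value of a physical quantity with its units suppressed), not a pure number.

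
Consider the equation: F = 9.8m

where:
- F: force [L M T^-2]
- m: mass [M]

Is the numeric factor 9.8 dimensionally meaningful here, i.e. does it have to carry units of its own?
Yes

F has dimensions [L M T^-2], while m alone has dimensions [M]. For the equation to balance, the factor 9.8 must carry dimensions [L T^-2] — it is a dimensional constant (a numerical value of a physical quantity with its units suppressed), not a pure number.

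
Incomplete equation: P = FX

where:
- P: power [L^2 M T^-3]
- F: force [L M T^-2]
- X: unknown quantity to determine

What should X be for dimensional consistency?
X = v (velocity), dimensions [L T^-1]

P has dimensions [L^2 M T^-3]; the rest of the RHS (F) has dimensions [L M T^-2].
So X must have dimensions [L T^-1] — X = v (velocity).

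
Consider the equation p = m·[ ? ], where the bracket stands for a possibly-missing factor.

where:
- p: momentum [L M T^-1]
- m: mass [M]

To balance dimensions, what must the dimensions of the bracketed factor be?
[L T^-1] — velocity (e.g. v)

p has dimensions [L M T^-1]; m has dimensions [M].
The bracketed factor must supply [L M T^-1] / [M] = [L T^-1].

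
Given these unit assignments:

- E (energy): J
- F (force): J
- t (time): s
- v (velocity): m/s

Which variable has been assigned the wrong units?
F

The variable F (force) should have units N, not J.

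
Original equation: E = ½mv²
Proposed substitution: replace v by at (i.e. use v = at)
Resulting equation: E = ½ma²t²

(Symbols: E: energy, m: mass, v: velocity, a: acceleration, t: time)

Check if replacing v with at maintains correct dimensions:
Yes

[v] = [L T^-1] and [at] = [L T^-1]. These match, so the substitution replaces a quantity by one of the same dimensions and the result E = ½ma²t² has LHS [L^2 M T^-2] vs RHS [L^2 M T^-2] — still consistent.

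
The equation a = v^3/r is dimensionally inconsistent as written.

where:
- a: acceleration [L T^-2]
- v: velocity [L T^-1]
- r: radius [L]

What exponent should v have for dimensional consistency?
The exponent of v should be 2: a = v^2/r

The LHS a has dimensions [L T^-2]; v has dimensions [L T^-1].
As written, the RHS v^3/r (exponent 3 on v) has dimensions [L^2 T^-3], which does not match.
With exponent 2, the RHS v^2/r has dimensions [L T^-2], matching the LHS.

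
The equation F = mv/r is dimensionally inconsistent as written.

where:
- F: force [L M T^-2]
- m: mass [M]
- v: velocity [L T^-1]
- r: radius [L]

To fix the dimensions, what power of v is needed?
The exponent of v should be 2: F = mv^2/r

The LHS F has dimensions [L M T^-2]; v has dimensions [L T^-1].
As written, the RHS mv/r (exponent 1 on v) has dimensions [M T^-1], which does not match.
With exponent 2, the RHS mv^2/r has dimensions [L M T^-2], matching the LHS.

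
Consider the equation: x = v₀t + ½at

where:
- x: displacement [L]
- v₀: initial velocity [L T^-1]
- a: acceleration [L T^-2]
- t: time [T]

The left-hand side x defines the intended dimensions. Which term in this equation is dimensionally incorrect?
The term ½at

Checking each RHS term against the LHS:
- v₀t: [L] — matches x [L] ✓
- ½at: [L T^-1] — does NOT match x [L] ✗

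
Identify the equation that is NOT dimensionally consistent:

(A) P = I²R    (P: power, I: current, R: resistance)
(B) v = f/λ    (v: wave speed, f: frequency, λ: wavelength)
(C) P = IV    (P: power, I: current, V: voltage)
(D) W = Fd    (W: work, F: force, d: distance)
(B) v = f/λ

The equation (B) v = f/λ is dimensionally incorrect.

LHS (v): [L T^-1]
RHS (f/λ): [L^-1 T^-1] ✗

The dimensions do not match. The other three equations balance.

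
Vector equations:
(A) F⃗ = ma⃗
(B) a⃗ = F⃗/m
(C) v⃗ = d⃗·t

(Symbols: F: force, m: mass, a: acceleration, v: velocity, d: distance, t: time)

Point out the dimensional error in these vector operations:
(C) v⃗ = d⃗·t

(A) F⃗ = ma⃗: LHS [L M T^-2], RHS [L M T^-2] ✓ — Force and acceleration are vectors, mass is a scalar
(B) a⃗ = F⃗/m: LHS [L T^-2], RHS [L T^-2] ✓ — force (vector) divided by mass (scalar)
(C) v⃗ = d⃗·t: LHS [L T^-1], RHS [L T] ✗ — velocity is displacement per time; should be d⃗/t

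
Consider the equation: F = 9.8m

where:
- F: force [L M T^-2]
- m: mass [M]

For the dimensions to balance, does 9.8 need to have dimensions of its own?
Yes

F has dimensions [L M T^-2], while m alone has dimensions [M]. For the equation to balance, the factor 9.8 must carry dimensions [L T^-2] — it is a dimensional constant (a numerical value of a physical quantity with its units suppressed), not a pure number.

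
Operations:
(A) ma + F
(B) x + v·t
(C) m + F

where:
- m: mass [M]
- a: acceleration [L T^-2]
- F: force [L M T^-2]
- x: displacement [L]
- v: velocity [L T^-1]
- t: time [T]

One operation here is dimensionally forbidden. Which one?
(C) m + F

(A) ma + F: ma [L M T^-2] and F [L M T^-2] — same dimensions ✓
(B) x + v·t: x [L] and v·t [L] — same dimensions ✓
(C) m + F: m [M] and F [L M T^-2] — different dimensions cannot be added/subtracted ✗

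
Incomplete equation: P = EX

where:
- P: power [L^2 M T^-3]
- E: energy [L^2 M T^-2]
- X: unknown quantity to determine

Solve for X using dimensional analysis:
X = f (inverse time / frequency (1/t)), dimensions [T^-1]

P has dimensions [L^2 M T^-3]; the rest of the RHS (E) has dimensions [L^2 M T^-2].
So X must have dimensions [T^-1] — X = f (inverse time / frequency (1/t)).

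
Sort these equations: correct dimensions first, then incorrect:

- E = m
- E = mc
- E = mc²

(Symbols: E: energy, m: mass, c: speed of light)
Dimensionally correct: E = mc²
Dimensionally incorrect: E = m, E = mc
Ordered (correct first, then incorrect): E = mc², E = m, E = mc

- E = m: LHS [L^2 M T^-2], RHS [M] → incorrect ✗
- E = mc: LHS [L^2 M T^-2], RHS [L M T^-1] → incorrect ✗
- E = mc²: LHS [L^2 M T^-2], RHS [L^2 M T^-2] → correct ✓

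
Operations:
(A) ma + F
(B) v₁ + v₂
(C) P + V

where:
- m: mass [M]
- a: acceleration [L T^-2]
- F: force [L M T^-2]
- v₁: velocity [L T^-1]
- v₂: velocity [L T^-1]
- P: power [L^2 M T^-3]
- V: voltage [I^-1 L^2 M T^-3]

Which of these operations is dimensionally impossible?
(C) P + V

(A) ma + F: ma [L M T^-2] and F [L M T^-2] — same dimensions ✓
(B) v₁ + v₂: v₁ [L T^-1] and v₂ [L T^-1] — same dimensions ✓
(C) P + V: P [L^2 M T^-3] and V [I^-1 L^2 M T^-3] — different dimensions cannot be added/subtracted ✗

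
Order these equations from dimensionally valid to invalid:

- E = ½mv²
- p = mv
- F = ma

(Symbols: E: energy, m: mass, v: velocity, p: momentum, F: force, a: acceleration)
Dimensionally correct: E = ½mv², p = mv, F = ma
Dimensionally incorrect: none
Ordered (correct first, then incorrect): E = ½mv², p = mv, F = ma

- E = ½mv²: LHS [L^2 M T^-2], RHS [L^2 M T^-2] → correct ✓
- p = mv: LHS [L M T^-1], RHS [L M T^-1] → correct ✓
- F = ma: LHS [L M T^-2], RHS [L M T^-2] → correct ✓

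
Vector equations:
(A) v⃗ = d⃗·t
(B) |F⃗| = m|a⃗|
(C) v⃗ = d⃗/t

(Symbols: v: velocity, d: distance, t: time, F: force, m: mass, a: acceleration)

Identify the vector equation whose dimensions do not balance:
(A) v⃗ = d⃗·t

(A) v⃗ = d⃗·t: LHS [L T^-1], RHS [L T] ✗ — velocity is displacement per time; should be d⃗/t
(B) |F⃗| = m|a⃗|: LHS [L M T^-2], RHS [L M T^-2] ✓ — magnitudes of vectors are scalars
(C) v⃗ = d⃗/t: LHS [L T^-1], RHS [L T^-1] ✓ — displacement (vector) divided by time (scalar)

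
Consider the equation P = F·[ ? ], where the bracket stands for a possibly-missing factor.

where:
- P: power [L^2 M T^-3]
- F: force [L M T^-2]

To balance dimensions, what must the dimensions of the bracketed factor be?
[L T^-1] — velocity (e.g. v)

P has dimensions [L^2 M T^-3]; F has dimensions [L M T^-2].
The bracketed factor must supply [L^2 M T^-3] / [L M T^-2] = [L T^-1].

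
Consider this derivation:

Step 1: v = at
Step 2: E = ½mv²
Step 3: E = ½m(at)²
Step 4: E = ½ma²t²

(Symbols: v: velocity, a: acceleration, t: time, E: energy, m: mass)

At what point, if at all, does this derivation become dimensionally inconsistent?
No step introduces an error — all steps are dimensionally consistent.

Step 1: v = at → LHS [L T^-1], RHS [L T^-1] ✓
Step 2: E = ½mv² → LHS [L^2 M T^-2], RHS [L^2 M T^-2] ✓
Step 3: E = ½m(at)² → LHS [L^2 M T^-2], RHS [L^2 M T^-2] ✓
Step 4: E = ½ma²t² → LHS [L^2 M T^-2], RHS [L^2 M T^-2] ✓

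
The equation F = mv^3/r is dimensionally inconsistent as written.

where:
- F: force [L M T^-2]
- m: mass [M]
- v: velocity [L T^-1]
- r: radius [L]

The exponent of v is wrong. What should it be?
The exponent of v should be 2: F = mv^2/r

The LHS F has dimensions [L M T^-2]; v has dimensions [L T^-1].
As written, the RHS mv^3/r (exponent 3 on v) has dimensions [L^2 M T^-3], which does not match.
With exponent 2, the RHS mv^2/r has dimensions [L M T^-2], matching the LHS.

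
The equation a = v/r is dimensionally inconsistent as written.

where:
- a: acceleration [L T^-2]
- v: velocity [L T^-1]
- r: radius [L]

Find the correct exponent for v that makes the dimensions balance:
The exponent of v should be 2: a = v^2/r

The LHS a has dimensions [L T^-2]; v has dimensions [L T^-1].
As written, the RHS v/r (exponent 1 on v) has dimensions [T^-1], which does not match.
With exponent 2, the RHS v^2/r has dimensions [L T^-2], matching the LHS.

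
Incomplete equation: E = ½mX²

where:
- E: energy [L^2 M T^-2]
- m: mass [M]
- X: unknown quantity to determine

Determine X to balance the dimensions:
X = v (velocity), dimensions [L T^-1]

E has dimensions [L^2 M T^-2]; the rest of the RHS (½m) has dimensions [M].
So X² must have dimensions [L^2 T^-2], i.e. X has dimensions [L T^-1] — X = v (velocity).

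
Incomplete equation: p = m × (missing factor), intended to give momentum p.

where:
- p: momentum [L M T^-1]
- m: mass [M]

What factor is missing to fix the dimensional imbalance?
v (velocity), dimensions [L T^-1]

p has dimensions [L M T^-1] and m has dimensions [M].
The missing factor must have dimensions [L M T^-1] / [M] = [L T^-1], i.e. velocity (v).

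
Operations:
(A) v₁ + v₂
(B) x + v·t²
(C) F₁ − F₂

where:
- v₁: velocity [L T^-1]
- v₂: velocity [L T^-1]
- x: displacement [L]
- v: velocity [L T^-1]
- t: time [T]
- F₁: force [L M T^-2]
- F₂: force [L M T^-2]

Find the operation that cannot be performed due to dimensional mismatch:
(B) x + v·t²

(A) v₁ + v₂: v₁ [L T^-1] and v₂ [L T^-1] — same dimensions ✓
(B) x + v·t²: x [L] and v·t² [L T] — different dimensions cannot be added/subtracted ✗
(C) F₁ − F₂: F₁ [L M T^-2] and F₂ [L M T^-2] — same dimensions ✓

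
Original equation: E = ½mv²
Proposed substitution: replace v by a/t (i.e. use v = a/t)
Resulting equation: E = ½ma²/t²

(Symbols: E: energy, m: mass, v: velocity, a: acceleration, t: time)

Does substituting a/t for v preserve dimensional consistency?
No

[v] = [L T^-1] and [a/t] = [L T^-3]. These differ, so the substitution replaces a quantity by one of different dimensions and the result E = ½ma²/t² has LHS [L^2 M T^-2] vs RHS [L^2 M T^-6] — inconsistent.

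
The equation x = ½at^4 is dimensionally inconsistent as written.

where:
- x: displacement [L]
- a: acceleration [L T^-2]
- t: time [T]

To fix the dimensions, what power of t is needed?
The exponent of t should be 2: x = ½at^2

The LHS x has dimensions [L]; t has dimensions [T].
As written, the RHS ½at^4 (exponent 4 on t) has dimensions [L T^2], which does not match.
With exponent 2, the RHS ½at^2 has dimensions [L], matching the LHS.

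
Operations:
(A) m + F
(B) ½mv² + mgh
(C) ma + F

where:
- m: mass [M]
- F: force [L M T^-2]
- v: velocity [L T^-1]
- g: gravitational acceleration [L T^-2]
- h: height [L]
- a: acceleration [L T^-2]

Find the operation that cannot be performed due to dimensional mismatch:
(A) m + F

(A) m + F: m [M] and F [L M T^-2] — different dimensions cannot be added/subtracted ✗
(B) ½mv² + mgh: ½mv² [L^2 M T^-2] and mgh [L^2 M T^-2] — same dimensions ✓
(C) ma + F: ma [L M T^-2] and F [L M T^-2] — same dimensions ✓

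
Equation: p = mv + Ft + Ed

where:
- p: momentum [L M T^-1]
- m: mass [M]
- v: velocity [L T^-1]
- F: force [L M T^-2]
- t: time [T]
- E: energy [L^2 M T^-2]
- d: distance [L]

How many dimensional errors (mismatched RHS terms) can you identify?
1

LHS p: [L M T^-1]
- mv: [L M T^-1] ✓
- Ft: [L M T^-1] ✓
- Ed: [L^3 M T^-2] ✗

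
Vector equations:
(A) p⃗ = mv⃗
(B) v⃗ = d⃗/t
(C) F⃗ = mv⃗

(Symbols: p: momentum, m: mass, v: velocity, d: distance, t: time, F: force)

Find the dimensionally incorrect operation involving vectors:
(C) F⃗ = mv⃗

(A) p⃗ = mv⃗: LHS [L M T^-1], RHS [L M T^-1] ✓ — mass (scalar) times velocity (vector)
(B) v⃗ = d⃗/t: LHS [L T^-1], RHS [L T^-1] ✓ — displacement (vector) divided by time (scalar)
(C) F⃗ = mv⃗: LHS [L M T^-2], RHS [L M T^-1] ✗ — mass times velocity is momentum, not force; should be ma⃗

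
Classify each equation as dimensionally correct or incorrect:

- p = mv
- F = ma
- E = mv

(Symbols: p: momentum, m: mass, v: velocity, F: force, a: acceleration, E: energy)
Dimensionally correct: p = mv, F = ma
Dimensionally incorrect: E = mv
Ordered (correct first, then incorrect): p = mv, F = ma, E = mv

- p = mv: LHS [L M T^-1], RHS [L M T^-1] → correct ✓
- F = ma: LHS [L M T^-2], RHS [L M T^-2] → correct ✓
- E = mv: LHS [L^2 M T^-2], RHS [L M T^-1] → incorrect ✗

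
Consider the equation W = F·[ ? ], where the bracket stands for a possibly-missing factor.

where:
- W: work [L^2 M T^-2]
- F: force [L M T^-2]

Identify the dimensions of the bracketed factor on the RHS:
[L] — length (e.g. a distance d)

W has dimensions [L^2 M T^-2]; F has dimensions [L M T^-2].
The bracketed factor must supply [L^2 M T^-2] / [L M T^-2] = [L].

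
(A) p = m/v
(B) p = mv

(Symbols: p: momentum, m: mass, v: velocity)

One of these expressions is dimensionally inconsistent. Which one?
(A)

(A) p = m/v: LHS [L M T^-1], RHS [L^-1 M T] ✗
(B) p = mv: LHS [L M T^-1], RHS [L M T^-1] ✓

Expression (A) p = m/v is dimensionally incorrect.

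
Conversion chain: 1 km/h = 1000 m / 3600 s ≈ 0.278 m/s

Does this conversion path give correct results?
The chain is correct (no errors).

Correct: 1 km = 1000 m, 1 h = 3600 s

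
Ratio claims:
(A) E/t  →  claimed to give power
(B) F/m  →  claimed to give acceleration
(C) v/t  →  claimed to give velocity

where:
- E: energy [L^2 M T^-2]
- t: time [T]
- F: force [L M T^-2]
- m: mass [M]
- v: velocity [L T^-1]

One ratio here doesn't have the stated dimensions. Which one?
(C) v/t does not give velocity

(A) E/t: [L^2 M T^-3] = power [L^2 M T^-3] ✓
(B) F/m: [L T^-2] = acceleration [L T^-2] ✓
(C) v/t: [L T^-2] ≠ velocity [L T^-1] ✗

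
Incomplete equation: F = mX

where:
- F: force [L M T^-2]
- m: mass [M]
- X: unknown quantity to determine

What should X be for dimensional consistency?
X = a (acceleration), dimensions [L T^-2]

F has dimensions [L M T^-2]; the rest of the RHS (m) has dimensions [M].
So X must have dimensions [L T^-2] — X = a (acceleration).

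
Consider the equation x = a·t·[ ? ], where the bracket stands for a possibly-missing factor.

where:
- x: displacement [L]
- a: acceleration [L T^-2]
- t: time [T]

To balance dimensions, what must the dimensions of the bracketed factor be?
[T] — time (e.g. t)

x has dimensions [L]; a·t has dimensions [L T^-1].
The bracketed factor must supply [L] / [L T^-1] = [T].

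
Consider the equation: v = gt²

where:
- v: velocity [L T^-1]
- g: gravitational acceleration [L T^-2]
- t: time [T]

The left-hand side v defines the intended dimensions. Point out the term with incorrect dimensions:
The right-hand side term gt²

v has dimensions [L T^-1], but gt² has dimensions [L], so the term gt² is dimensionally wrong for v.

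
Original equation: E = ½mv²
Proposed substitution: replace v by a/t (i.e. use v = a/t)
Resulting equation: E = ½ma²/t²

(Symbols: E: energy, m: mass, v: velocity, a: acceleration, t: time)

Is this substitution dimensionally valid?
No

[v] = [L T^-1] and [a/t] = [L T^-3]. These differ, so the substitution replaces a quantity by one of different dimensions and the result E = ½ma²/t² has LHS [L^2 M T^-2] vs RHS [L^2 M T^-6] — inconsistent.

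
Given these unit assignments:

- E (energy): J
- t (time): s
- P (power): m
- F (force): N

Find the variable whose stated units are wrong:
P

The variable P (power) should have units W, not m.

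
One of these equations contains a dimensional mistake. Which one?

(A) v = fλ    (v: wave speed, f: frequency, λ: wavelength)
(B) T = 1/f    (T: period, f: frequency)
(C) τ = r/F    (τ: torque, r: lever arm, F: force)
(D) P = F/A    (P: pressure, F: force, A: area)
(C) τ = r/F

The equation (C) τ = r/F is dimensionally incorrect.

LHS (τ): [L^2 M T^-2]
RHS (r/F): [M^-1 T^2] ✗

The dimensions do not match. The other three equations balance.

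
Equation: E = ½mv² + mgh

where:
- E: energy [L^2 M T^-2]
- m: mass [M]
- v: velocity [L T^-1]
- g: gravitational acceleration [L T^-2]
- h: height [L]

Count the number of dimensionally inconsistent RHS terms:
0

LHS E: [L^2 M T^-2]
- ½mv²: [L^2 M T^-2] ✓
- mgh: [L^2 M T^-2] ✓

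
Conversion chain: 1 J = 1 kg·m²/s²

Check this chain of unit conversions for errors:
The chain is correct (no errors).

Correct: Joule is defined as kg·m²/s²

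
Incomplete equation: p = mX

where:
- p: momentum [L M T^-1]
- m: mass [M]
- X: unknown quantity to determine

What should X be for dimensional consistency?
X = v (velocity), dimensions [L T^-1]

p has dimensions [L M T^-1]; the rest of the RHS (m) has dimensions [M].
So X must have dimensions [L T^-1] — X = v (velocity).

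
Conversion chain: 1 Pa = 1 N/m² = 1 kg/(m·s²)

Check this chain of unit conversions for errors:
The chain is correct (no errors).

Correct: Pascal is Newton per square meter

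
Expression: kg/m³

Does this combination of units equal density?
Yes

The expression kg/m³ has dimensions [L^-3 M], which is exactly density [L^-3 M].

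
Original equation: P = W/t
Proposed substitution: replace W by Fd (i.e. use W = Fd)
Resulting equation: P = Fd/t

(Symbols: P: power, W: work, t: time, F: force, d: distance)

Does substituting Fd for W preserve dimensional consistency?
Yes

[W] = [L^2 M T^-2] and [Fd] = [L^2 M T^-2]. These match, so the substitution replaces a quantity by one of the same dimensions and the result P = Fd/t has LHS [L^2 M T^-3] vs RHS [L^2 M T^-3] — still consistent.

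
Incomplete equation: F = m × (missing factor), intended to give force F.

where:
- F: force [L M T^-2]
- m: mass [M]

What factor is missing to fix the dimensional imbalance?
a (acceleration), dimensions [L T^-2]

F has dimensions [L M T^-2] and m has dimensions [M].
The missing factor must have dimensions [L M T^-2] / [M] = [L T^-2], i.e. acceleration (a).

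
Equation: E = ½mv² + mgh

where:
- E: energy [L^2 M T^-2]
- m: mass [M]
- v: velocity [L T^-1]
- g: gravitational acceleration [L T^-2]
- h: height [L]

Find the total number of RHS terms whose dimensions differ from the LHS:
0

LHS E: [L^2 M T^-2]
- ½mv²: [L^2 M T^-2] ✓
- mgh: [L^2 M T^-2] ✓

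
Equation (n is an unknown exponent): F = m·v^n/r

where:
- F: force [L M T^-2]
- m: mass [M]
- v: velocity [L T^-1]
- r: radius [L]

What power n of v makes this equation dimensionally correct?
n = 2

F has dimensions [L M T^-2]; v has dimensions [L T^-1].
The rest of the RHS has dimensions [L^-1 M], so v^n must supply [L^2 T^-2].
With n = 2: m·v^2/r has dimensions [L M T^-2], matching the LHS ✓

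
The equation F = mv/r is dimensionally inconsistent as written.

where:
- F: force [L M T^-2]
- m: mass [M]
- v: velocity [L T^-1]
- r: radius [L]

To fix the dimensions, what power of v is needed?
The exponent of v should be 2: F = mv^2/r

The LHS F has dimensions [L M T^-2]; v has dimensions [L T^-1].
As written, the RHS mv/r (exponent 1 on v) has dimensions [M T^-1], which does not match.
With exponent 2, the RHS mv^2/r has dimensions [L M T^-2], matching the LHS.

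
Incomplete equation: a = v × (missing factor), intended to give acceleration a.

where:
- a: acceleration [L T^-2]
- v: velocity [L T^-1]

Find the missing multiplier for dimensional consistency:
1/t (inverse time), dimensions [T^-1]

a has dimensions [L T^-2] and v has dimensions [L T^-1].
The missing factor must have dimensions [L T^-2] / [L T^-1] = [T^-1], i.e. inverse time (1/t).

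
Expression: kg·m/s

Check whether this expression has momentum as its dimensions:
Yes

The expression kg·m/s has dimensions [L M T^-1], which is exactly momentum [L M T^-1].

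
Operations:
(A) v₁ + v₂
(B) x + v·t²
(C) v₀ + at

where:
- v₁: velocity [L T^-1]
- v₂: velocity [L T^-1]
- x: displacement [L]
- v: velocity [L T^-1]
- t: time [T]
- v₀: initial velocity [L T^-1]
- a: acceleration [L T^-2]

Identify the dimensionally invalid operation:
(B) x + v·t²

(A) v₁ + v₂: v₁ [L T^-1] and v₂ [L T^-1] — same dimensions ✓
(B) x + v·t²: x [L] and v·t² [L T] — different dimensions cannot be added/subtracted ✗
(C) v₀ + at: v₀ [L T^-1] and at [L T^-1] — same dimensions ✓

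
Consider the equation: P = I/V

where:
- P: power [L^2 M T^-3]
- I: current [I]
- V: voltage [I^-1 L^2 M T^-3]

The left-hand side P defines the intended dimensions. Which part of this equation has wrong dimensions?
The right-hand side term I/V

P has dimensions [L^2 M T^-3], but I/V has dimensions [I^2 L^-2 M^-1 T^3], so the term I/V is dimensionally wrong for P.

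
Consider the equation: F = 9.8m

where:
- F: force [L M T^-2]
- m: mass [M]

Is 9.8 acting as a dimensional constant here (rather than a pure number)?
Yes

F has dimensions [L M T^-2], while m alone has dimensions [M]. For the equation to balance, the factor 9.8 must carry dimensions [L T^-2] — it is a dimensional constant (a numerical value of a physical quantity with its units suppressed), not a pure number.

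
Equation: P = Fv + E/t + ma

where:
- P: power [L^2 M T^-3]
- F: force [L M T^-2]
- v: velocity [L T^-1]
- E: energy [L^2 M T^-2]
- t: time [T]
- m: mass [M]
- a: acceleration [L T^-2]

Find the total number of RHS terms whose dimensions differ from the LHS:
1

LHS P: [L^2 M T^-3]
- Fv: [L^2 M T^-3] ✓
- E/t: [L^2 M T^-3] ✓
- ma: [L M T^-2] ✗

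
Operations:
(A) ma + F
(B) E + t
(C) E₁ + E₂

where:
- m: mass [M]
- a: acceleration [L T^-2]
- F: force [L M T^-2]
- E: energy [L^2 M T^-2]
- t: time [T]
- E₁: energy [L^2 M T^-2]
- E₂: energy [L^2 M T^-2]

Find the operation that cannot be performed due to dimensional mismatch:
(B) E + t

(A) ma + F: ma [L M T^-2] and F [L M T^-2] — same dimensions ✓
(B) E + t: E [L^2 M T^-2] and t [T] — different dimensions cannot be added/subtracted ✗
(C) E₁ + E₂: E₁ [L^2 M T^-2] and E₂ [L^2 M T^-2] — same dimensions ✓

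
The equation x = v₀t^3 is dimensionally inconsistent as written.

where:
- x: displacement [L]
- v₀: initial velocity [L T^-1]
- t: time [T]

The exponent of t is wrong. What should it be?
The exponent of t should be 1: x = v₀t

The LHS x has dimensions [L]; t has dimensions [T].
As written, the RHS v₀t^3 (exponent 3 on t) has dimensions [L T^2], which does not match.
With exponent 1, the RHS v₀t has dimensions [L], matching the LHS.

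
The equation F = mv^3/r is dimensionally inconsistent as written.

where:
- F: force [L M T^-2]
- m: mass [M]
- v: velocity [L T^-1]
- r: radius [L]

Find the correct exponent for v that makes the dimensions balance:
The exponent of v should be 2: F = mv^2/r

The LHS F has dimensions [L M T^-2]; v has dimensions [L T^-1].
As written, the RHS mv^3/r (exponent 3 on v) has dimensions [L^2 M T^-3], which does not match.
With exponent 2, the RHS mv^2/r has dimensions [L M T^-2], matching the LHS.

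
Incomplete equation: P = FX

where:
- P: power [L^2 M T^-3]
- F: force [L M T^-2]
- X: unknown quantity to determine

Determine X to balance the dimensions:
X = v (velocity), dimensions [L T^-1]

P has dimensions [L^2 M T^-3]; the rest of the RHS (F) has dimensions [L M T^-2].
So X must have dimensions [L T^-1] — X = v (velocity).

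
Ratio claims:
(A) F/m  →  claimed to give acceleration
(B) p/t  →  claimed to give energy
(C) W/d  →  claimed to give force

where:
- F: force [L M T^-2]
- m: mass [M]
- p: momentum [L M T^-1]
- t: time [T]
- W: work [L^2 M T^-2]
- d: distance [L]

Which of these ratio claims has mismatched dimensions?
(B) p/t does not give energy

(A) F/m: [L T^-2] = acceleration [L T^-2] ✓
(B) p/t: [L M T^-2] ≠ energy [L^2 M T^-2] ✗
(C) W/d: [L M T^-2] = force [L M T^-2] ✓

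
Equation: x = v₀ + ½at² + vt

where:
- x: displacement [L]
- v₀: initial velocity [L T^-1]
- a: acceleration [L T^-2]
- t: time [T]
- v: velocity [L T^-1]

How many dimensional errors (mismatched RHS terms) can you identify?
1

LHS x: [L]
- v₀: [L T^-1] ✗
- ½at²: [L] ✓
- vt: [L] ✓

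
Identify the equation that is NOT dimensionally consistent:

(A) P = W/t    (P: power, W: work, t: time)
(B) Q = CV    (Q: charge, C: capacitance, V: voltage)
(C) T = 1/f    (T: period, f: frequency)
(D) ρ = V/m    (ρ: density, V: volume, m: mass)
(D) ρ = V/m

The equation (D) ρ = V/m is dimensionally incorrect.

LHS (ρ): [L^-3 M]
RHS (V/m): [L^3 M^-1] ✗

The dimensions do not match. The other three equations balance.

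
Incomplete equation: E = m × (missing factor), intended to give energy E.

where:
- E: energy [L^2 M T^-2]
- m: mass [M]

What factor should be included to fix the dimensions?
v² (velocity squared), dimensions [L^2 T^-2]

E has dimensions [L^2 M T^-2] and m has dimensions [M].
The missing factor must have dimensions [L^2 M T^-2] / [M] = [L^2 T^-2], i.e. velocity squared (v²).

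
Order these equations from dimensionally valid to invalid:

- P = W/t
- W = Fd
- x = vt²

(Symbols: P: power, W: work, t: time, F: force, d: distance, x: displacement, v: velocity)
Dimensionally correct: P = W/t, W = Fd
Dimensionally incorrect: x = vt²
Ordered (correct first, then incorrect): P = W/t, W = Fd, x = vt²

- P = W/t: LHS [L^2 M T^-3], RHS [L^2 M T^-3] → correct ✓
- W = Fd: LHS [L^2 M T^-2], RHS [L^2 M T^-2] → correct ✓
- x = vt²: LHS [L], RHS [L T] → incorrect ✗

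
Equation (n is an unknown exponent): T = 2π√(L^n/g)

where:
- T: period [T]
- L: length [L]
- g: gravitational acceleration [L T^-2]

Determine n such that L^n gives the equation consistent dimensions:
n = 1

T has dimensions [T]; L has dimensions [L].
With n = 1: 2π√(L^1/g) has dimensions [T], matching the LHS ✓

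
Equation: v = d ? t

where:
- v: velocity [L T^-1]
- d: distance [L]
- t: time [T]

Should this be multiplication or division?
division (÷): v = d ÷ t

v [L T^-1]; d [L]; t [T].
d × t → [L T] ✗
d ÷ t → [L T^-1] ✓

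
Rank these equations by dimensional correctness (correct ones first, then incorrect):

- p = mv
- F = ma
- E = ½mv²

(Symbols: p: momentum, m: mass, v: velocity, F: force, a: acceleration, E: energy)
Dimensionally correct: p = mv, F = ma, E = ½mv²
Dimensionally incorrect: none
Ordered (correct first, then incorrect): p = mv, F = ma, E = ½mv²

- p = mv: LHS [L M T^-1], RHS [L M T^-1] → correct ✓
- F = ma: LHS [L M T^-2], RHS [L M T^-2] → correct ✓
- E = ½mv²: LHS [L^2 M T^-2], RHS [L^2 M T^-2] → correct ✓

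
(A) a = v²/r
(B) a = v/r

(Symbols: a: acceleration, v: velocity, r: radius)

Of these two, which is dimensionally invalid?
(B)

(A) a = v²/r: LHS [L T^-2], RHS [L T^-2] ✓
(B) a = v/r: LHS [L T^-2], RHS [T^-1] ✗

Expression (B) a = v/r is dimensionally incorrect.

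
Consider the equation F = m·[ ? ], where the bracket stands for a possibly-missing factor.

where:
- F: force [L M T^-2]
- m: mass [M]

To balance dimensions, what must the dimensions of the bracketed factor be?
[L T^-2] — acceleration (e.g. a)

F has dimensions [L M T^-2]; m has dimensions [M].
The bracketed factor must supply [L M T^-2] / [M] = [L T^-2].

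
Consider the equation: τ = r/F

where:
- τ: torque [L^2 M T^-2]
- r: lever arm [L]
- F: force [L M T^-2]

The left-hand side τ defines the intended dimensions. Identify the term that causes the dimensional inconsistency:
The right-hand side term r/F

τ has dimensions [L^2 M T^-2], but r/F has dimensions [M^-1 T^2], so the term r/F is dimensionally wrong for τ.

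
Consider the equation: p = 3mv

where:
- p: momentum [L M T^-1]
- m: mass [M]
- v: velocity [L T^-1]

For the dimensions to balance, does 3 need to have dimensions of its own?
No

p has dimensions [L M T^-1] and mv already has dimensions [L M T^-1], so the equation balances without 3 contributing any dimensions. 3 is a pure (dimensionless) number; changing or removing it would not affect dimensional consistency.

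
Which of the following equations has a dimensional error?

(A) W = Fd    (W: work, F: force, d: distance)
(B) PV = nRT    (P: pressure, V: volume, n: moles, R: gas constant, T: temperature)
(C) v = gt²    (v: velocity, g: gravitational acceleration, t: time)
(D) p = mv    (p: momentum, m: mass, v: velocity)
(C) v = gt²

The equation (C) v = gt² is dimensionally incorrect.

LHS (v): [L T^-1]
RHS (gt²): [L] ✗

The dimensions do not match. The other three equations balance.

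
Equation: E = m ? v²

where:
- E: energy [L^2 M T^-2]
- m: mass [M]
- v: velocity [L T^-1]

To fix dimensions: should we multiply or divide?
multiplication (×): E = m × v²

E [L^2 M T^-2]; m [M]; v² [L^2 T^-2].
m × v² → [L^2 M T^-2] ✓
m ÷ v² → [L^-2 M T^2] ✗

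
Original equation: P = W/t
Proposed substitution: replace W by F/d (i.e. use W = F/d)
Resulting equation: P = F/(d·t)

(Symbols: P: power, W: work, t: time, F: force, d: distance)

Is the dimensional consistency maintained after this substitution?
No

[W] = [L^2 M T^-2] and [F/d] = [M T^-2]. These differ, so the substitution replaces a quantity by one of different dimensions and the result P = F/(d·t) has LHS [L^2 M T^-3] vs RHS [M T^-3] — inconsistent.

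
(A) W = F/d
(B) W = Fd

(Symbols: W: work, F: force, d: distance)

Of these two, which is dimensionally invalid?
(A)

(A) W = F/d: LHS [L^2 M T^-2], RHS [M T^-2] ✗
(B) W = Fd: LHS [L^2 M T^-2], RHS [L^2 M T^-2] ✓

Expression (A) W = F/d is dimensionally incorrect.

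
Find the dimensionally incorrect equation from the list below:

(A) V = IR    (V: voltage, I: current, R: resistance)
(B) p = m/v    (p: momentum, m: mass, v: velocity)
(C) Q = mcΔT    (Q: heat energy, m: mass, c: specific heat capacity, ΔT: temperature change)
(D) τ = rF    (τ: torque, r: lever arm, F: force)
(B) p = m/v

The equation (B) p = m/v is dimensionally incorrect.

LHS (p): [L M T^-1]
RHS (m/v): [L^-1 M T] ✗

The dimensions do not match. The other three equations balance.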